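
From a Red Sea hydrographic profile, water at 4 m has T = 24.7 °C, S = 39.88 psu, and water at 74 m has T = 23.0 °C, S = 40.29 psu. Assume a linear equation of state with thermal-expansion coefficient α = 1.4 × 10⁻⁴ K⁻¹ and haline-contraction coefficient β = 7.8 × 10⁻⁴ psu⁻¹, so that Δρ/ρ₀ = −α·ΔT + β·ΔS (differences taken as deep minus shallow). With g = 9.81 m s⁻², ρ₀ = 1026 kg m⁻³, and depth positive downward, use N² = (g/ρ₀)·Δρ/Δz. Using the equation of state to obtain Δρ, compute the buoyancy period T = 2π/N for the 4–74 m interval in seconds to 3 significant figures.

ΔT = -1.7 K, ΔS = +0.41 psu (deep − shallow).
Δρ/ρ₀ = −αΔT + βΔS = 2.38 × 10⁻⁴ + 3.198 × 10⁻⁴ = 5.578 × 10⁻⁴, so Δρ ≈ 0.5723 kg m⁻³.
N² = (g/ρ₀)·Δρ/Δz = g·(Δρ/ρ₀)/Δz = 9.81 × 5.578 × 10⁻⁴ / 70 = 7.8172 × 10⁻⁵ s⁻².
N = √(7.8172 × 10⁻⁵) = 8.8415 × 10⁻³ rad s⁻¹ → T = 2π/N = 710.65 s ≈ 711 s.

711 s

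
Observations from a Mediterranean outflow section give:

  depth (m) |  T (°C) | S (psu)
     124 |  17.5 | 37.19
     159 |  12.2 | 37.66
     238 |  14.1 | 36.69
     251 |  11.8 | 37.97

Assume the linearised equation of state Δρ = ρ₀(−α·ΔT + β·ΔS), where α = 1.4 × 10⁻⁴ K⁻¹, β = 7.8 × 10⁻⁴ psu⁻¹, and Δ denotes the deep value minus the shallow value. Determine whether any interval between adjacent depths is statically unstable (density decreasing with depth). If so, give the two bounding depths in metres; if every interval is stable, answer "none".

Evaluate Δρ/ρ₀ = −αΔT + βΔS across each adjacent pair:
  124–159 m: −αΔT+βΔS = −(1.4 × 10⁻⁴)(-5.3)+(7.8 × 10⁻⁴)(+0.47) = 1.1 × 10⁻³ → stable
  159–238 m: −αΔT+βΔS = −(1.4 × 10⁻⁴)(+1.9)+(7.8 × 10⁻⁴)(-0.97) = -1.0 × 10⁻³ → UNSTABLE
  238–251 m: −αΔT+βΔS = −(1.4 × 10⁻⁴)(-2.3)+(7.8 × 10⁻⁴)(+1.28) = 1.3 × 10⁻³ → stable
The 159–238 m interval has Δρ < 0: lighter water underlies denser water.

159–238 m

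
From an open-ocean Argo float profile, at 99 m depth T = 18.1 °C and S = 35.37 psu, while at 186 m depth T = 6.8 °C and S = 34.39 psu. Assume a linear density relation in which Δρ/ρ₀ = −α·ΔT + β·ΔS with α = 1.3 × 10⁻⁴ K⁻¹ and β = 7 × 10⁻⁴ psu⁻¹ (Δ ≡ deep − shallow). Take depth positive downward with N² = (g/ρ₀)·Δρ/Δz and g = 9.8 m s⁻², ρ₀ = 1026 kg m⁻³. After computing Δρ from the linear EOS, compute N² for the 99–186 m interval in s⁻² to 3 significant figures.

8.82 × 10⁻⁵ s⁻²

ΔT = -11.3 K, ΔS = -0.98 psu (deep − shallow).
Δρ/ρ₀ = −αΔT + βΔS = 1.469 × 10⁻³ − 6.86 × 10⁻⁴ = 7.83 × 10⁻⁴, so Δρ ≈ 0.8034 kg m⁻³.
N² = (g/ρ₀)·Δρ/Δz = g·(Δρ/ρ₀)/Δz = 9.8 × 7.83 × 10⁻⁴ / 87 = 8.8200 × 10⁻⁵ s⁻² ≈ 8.82 × 10⁻⁵ s⁻².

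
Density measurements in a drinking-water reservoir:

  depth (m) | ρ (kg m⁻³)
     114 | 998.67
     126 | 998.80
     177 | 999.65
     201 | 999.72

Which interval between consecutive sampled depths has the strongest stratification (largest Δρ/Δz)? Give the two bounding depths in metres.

Compute the density gradient over each adjacent pair:
  114–126 m: Δρ/Δz = 0.13/12 = 0.011 kg m⁻⁴
  126–177 m: Δρ/Δz = 0.85/51 = 0.017 kg m⁻⁴
  177–201 m: Δρ/Δz = 0.07/24 = 2.9 × 10⁻³ kg m⁻⁴
The largest gradient is in the 126–177 m interval — the pycnocline.

126–177 m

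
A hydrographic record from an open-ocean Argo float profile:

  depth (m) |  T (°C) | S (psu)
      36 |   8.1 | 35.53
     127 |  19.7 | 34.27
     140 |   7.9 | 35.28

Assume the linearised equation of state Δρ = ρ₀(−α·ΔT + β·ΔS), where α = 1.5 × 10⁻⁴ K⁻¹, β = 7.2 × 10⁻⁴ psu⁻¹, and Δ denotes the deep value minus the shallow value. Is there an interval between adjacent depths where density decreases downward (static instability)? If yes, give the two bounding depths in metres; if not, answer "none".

36–127 m

Evaluate Δρ/ρ₀ = −αΔT + βΔS across each adjacent pair:
  36–127 m: −αΔT+βΔS = −(1.5 × 10⁻⁴)(+11.6)+(7.2 × 10⁻⁴)(-1.26) = -2.6 × 10⁻³ → UNSTABLE
  127–140 m: −αΔT+βΔS = −(1.5 × 10⁻⁴)(-11.8)+(7.2 × 10⁻⁴)(+1.01) = 2.5 × 10⁻³ → stable
The 36–127 m interval has Δρ < 0: lighter water underlies denser water.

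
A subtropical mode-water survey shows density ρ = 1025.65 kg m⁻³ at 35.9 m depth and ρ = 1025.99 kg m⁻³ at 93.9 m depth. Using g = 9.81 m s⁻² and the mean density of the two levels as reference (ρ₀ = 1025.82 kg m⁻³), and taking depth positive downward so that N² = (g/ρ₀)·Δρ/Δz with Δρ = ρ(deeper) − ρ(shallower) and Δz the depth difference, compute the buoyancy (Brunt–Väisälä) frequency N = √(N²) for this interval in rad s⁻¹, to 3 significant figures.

7.49 × 10⁻³ rad s⁻¹

Δρ = 1025.99 − 1025.65 = 0.34 kg m⁻³ over Δz = 93.9 − 35.9 = 58 m.
N² = (9.81/1025.82) × (0.34/58) = 5.6059 × 10⁻⁵ s⁻².
N = √(5.6059 × 10⁻⁵) = 7.4873 × 10⁻³ rad s⁻¹ ≈ 7.49 × 10⁻³ rad s⁻¹.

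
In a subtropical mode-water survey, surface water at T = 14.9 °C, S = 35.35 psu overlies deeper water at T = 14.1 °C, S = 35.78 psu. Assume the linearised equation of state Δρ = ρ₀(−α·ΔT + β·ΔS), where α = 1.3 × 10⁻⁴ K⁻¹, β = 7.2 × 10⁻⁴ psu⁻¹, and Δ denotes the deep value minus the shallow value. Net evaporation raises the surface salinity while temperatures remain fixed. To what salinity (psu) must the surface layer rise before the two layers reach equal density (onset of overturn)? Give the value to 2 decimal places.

35.92 psu

Neutral buoyancy requires −α(T_deep − T_surf) + β(S_deep − S_surf′) = 0.
S_surf′ = S_deep − (α/β)·ΔT = 35.78 − (1.3 × 10⁻⁴/7.2 × 10⁻⁴)·(-0.8) = 35.9244 psu.
Increase required: 35.9244 − 35.35 = 0.5744 psu.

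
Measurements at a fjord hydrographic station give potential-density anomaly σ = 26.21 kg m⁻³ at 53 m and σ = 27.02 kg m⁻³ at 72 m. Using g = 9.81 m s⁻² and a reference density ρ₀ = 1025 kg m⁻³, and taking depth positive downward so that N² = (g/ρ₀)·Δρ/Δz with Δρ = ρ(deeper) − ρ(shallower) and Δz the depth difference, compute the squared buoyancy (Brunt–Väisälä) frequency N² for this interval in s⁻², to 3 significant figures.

Δρ = 1027.02 − 1026.21 = 0.81 kg m⁻³ over Δz = 72 − 53 = 19 m.
N² = (9.81/1025) × (0.81/19) = 4.0802 × 10⁻⁴ s⁻² ≈ 4.08 × 10⁻⁴ s⁻².
N² > 0, so the interval is statically stable.

4.08 × 10⁻⁴ s⁻²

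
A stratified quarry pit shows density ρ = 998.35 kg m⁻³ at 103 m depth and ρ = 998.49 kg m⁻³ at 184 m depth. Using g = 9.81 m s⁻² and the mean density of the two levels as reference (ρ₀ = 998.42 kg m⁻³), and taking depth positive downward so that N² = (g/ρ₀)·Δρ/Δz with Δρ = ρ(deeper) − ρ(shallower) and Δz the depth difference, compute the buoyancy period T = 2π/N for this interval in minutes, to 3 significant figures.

Δρ = 998.49 − 998.35 = 0.14 kg m⁻³ over Δz = 184 − 103 = 81 m.
N² = (9.81/998.42) × (0.14/81) = 1.6982 × 10⁻⁵ s⁻².
N = √(1.6982 × 10⁻⁵) = 4.1209 × 10⁻³ rad s⁻¹, so T = 2π/N = 1.5247 × 10³ s = 25.412 min ≈ 25.4 min.
Since Δρ > 0 the layer is stably stratified.

25.4 min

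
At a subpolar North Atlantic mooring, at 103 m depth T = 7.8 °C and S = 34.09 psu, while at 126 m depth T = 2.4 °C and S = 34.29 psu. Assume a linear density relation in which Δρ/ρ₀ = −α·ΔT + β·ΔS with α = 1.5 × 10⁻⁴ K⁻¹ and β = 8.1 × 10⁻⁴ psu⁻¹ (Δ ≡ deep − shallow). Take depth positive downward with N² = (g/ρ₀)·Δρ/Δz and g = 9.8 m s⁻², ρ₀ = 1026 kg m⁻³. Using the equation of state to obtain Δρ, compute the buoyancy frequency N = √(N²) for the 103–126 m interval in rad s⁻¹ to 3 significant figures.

0.0204 rad s⁻¹

ΔT = -5.4 K, ΔS = +0.20 psu (deep − shallow).
Δρ/ρ₀ = −αΔT + βΔS = 8.10 × 10⁻⁴ + 1.62 × 10⁻⁴ = 9.72 × 10⁻⁴, so Δρ ≈ 0.9973 kg m⁻³.
N² = (g/ρ₀)·Δρ/Δz = g·(Δρ/ρ₀)/Δz = 9.8 × 9.72 × 10⁻⁴ / 23 = 4.1416 × 10⁻⁴ s⁻².
N = √(4.1416 × 10⁻⁴) = 0.020351 rad s⁻¹ ≈ 0.0204 rad s⁻¹.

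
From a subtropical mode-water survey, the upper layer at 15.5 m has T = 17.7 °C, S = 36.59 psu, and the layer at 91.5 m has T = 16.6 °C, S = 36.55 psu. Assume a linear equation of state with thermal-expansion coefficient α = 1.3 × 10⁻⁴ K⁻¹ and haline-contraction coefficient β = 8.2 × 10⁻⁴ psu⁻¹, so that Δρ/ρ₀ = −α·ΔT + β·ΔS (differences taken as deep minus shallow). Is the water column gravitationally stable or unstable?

ΔT = 16.6 − 17.7 = -1.1 K and ΔS = 36.55 − 36.59 = -0.04 psu (deep − shallow).
−αΔT = 1.43 × 10⁻⁴; βΔS = -3.28 × 10⁻⁵; sum Δρ/ρ₀ = 1.102 × 10⁻⁴.
Δρ/ρ₀ > 0, so Δρ > 0: deeper water is denser → statically stable.

stable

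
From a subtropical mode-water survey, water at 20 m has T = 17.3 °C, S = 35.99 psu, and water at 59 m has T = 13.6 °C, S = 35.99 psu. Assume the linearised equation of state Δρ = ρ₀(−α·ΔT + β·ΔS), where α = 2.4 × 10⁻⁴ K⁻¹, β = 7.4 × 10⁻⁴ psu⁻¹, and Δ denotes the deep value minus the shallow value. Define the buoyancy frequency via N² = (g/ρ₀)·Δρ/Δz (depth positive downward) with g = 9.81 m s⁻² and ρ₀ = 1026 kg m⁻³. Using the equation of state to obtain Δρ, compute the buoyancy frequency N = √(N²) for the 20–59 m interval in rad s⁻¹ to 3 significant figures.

ΔT = -3.7 K, ΔS = +0.00 psu (deep − shallow).
Δρ/ρ₀ = −αΔT + βΔS = 8.88 × 10⁻⁴ + 0 = 8.88 × 10⁻⁴, so Δρ ≈ 0.9111 kg m⁻³.
N² = (g/ρ₀)·Δρ/Δz = g·(Δρ/ρ₀)/Δz = 9.81 × 8.88 × 10⁻⁴ / 39 = 2.2337 × 10⁻⁴ s⁻².
N = √(2.2337 × 10⁻⁴) = 0.014946 rad s⁻¹ ≈ 0.0149 rad s⁻¹.

0.0149 rad s⁻¹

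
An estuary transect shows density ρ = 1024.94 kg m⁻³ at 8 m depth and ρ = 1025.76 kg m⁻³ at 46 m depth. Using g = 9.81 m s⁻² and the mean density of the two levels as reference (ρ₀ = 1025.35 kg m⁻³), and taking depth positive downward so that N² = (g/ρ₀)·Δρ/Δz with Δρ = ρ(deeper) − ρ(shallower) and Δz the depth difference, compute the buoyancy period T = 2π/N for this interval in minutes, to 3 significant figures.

Δρ = 1025.76 − 1024.94 = 0.82 kg m⁻³ over Δz = 46 − 8 = 38 m.
N² = (9.81/1025.35) × (0.82/38) = 2.0646 × 10⁻⁴ s⁻².
N = √(2.0646 × 10⁻⁴) = 0.014369 rad s⁻¹, so T = 2π/N = 437.27 s = 7.2878 min ≈ 7.29 min.

7.29 min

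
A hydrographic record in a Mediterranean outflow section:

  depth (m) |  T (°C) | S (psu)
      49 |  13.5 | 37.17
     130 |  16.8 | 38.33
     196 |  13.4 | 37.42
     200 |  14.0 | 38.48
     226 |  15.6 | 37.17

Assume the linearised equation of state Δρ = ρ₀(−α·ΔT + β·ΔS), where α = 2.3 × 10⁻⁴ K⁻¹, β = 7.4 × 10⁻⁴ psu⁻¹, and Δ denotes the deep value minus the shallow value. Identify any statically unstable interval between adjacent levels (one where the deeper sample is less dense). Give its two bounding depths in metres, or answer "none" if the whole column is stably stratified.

200–226 m

Evaluate Δρ/ρ₀ = −αΔT + βΔS across each adjacent pair:
  49–130 m: −αΔT+βΔS = −(2.3 × 10⁻⁴)(+3.3)+(7.4 × 10⁻⁴)(+1.16) = 9.9 × 10⁻⁵ → stable
  130–196 m: −αΔT+βΔS = −(2.3 × 10⁻⁴)(-3.4)+(7.4 × 10⁻⁴)(-0.91) = 1.1 × 10⁻⁴ → stable
  196–200 m: −αΔT+βΔS = −(2.3 × 10⁻⁴)(+0.6)+(7.4 × 10⁻⁴)(+1.06) = 6.5 × 10⁻⁴ → stable
  200–226 m: −αΔT+βΔS = −(2.3 × 10⁻⁴)(+1.6)+(7.4 × 10⁻⁴)(-1.31) = -1.3 × 10⁻³ → UNSTABLE
The 200–226 m interval has Δρ < 0: lighter water underlies denser water.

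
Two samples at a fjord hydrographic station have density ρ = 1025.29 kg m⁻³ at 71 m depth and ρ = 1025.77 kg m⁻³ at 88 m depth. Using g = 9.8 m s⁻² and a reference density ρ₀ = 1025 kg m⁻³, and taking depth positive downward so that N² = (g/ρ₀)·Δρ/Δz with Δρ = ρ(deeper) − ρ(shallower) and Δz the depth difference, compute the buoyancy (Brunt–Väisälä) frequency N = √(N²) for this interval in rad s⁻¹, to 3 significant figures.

Δρ = 1025.77 − 1025.29 = 0.48 kg m⁻³ over Δz = 88 − 71 = 17 m.
N² = (9.8/1025) × (0.48/17) = 2.6996 × 10⁻⁴ s⁻².
N = √(2.6996 × 10⁻⁴) = 0.016430 rad s⁻¹ ≈ 0.0164 rad s⁻¹.

0.0164 rad s⁻¹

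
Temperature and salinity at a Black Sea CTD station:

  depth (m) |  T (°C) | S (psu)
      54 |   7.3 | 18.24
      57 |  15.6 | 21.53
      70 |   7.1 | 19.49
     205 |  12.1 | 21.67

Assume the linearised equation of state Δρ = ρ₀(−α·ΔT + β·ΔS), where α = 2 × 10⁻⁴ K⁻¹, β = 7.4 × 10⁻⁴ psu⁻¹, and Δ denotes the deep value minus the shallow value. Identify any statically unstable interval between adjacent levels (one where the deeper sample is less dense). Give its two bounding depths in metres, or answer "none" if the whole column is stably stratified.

Evaluate Δρ/ρ₀ = −αΔT + βΔS across each adjacent pair:
  54–57 m: −αΔT+βΔS = −(2 × 10⁻⁴)(+8.3)+(7.4 × 10⁻⁴)(+3.29) = 7.7 × 10⁻⁴ → stable
  57–70 m: −αΔT+βΔS = −(2 × 10⁻⁴)(-8.5)+(7.4 × 10⁻⁴)(-2.04) = 1.9 × 10⁻⁴ → stable
  70–205 m: −αΔT+βΔS = −(2 × 10⁻⁴)(+5.0)+(7.4 × 10⁻⁴)(+2.18) = 6.1 × 10⁻⁴ → stable
Every interval has Δρ > 0: the column is stably stratified throughout.

none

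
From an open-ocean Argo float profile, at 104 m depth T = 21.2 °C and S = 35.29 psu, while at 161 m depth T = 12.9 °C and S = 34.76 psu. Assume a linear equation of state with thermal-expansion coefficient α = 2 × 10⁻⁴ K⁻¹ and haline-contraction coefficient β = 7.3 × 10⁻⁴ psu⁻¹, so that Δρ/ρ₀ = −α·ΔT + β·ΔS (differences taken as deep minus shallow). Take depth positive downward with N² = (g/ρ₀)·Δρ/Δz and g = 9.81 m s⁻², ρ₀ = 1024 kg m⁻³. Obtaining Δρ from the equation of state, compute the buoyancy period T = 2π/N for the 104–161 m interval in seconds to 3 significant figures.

424 s

ΔT = -8.3 K, ΔS = -0.53 psu (deep − shallow).
Δρ/ρ₀ = −αΔT + βΔS = 1.66 × 10⁻³ − 3.869 × 10⁻⁴ = 1.2731 × 10⁻³, so Δρ ≈ 1.304 kg m⁻³.
N² = (g/ρ₀)·Δρ/Δz = g·(Δρ/ρ₀)/Δz = 9.81 × 1.2731 × 10⁻³ / 57 = 2.1911 × 10⁻⁴ s⁻².
N = √(2.1911 × 10⁻⁴) = 0.014802 rad s⁻¹ → T = 2π/N = 424.48 s ≈ 424 s.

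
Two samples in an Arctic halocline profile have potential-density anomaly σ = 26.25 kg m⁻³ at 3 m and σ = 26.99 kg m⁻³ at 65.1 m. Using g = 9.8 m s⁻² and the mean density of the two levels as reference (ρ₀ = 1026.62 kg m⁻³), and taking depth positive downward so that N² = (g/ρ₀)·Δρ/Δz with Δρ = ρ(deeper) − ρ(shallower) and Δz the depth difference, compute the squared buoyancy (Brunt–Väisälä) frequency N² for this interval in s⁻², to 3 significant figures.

1.14 × 10⁻⁴ s⁻²

Δρ = 1026.99 − 1026.25 = 0.74 kg m⁻³ over Δz = 65.1 − 3 = 62.1 m.
N² = (9.8/1026.62) × (0.74/62.1) = 1.1375 × 10⁻⁴ s⁻² ≈ 1.14 × 10⁻⁴ s⁻².
N² > 0, so the interval is statically stable.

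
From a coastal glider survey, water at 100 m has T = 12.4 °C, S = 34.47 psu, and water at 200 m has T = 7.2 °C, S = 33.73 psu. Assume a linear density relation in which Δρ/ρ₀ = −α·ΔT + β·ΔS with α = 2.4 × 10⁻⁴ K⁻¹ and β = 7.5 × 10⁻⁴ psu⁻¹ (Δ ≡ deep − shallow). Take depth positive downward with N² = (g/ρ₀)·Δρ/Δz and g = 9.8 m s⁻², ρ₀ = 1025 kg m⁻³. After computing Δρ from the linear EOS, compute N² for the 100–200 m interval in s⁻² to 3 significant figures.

ΔT = -5.2 K, ΔS = -0.74 psu (deep − shallow).
Δρ/ρ₀ = −αΔT + βΔS = 1.248 × 10⁻³ − 5.55 × 10⁻⁴ = 6.93 × 10⁻⁴, so Δρ ≈ 0.7103 kg m⁻³.
N² = (g/ρ₀)·Δρ/Δz = g·(Δρ/ρ₀)/Δz = 9.8 × 6.93 × 10⁻⁴ / 100 = 6.7914 × 10⁻⁵ s⁻² ≈ 6.79 × 10⁻⁵ s⁻².

6.79 × 10⁻⁵ s⁻²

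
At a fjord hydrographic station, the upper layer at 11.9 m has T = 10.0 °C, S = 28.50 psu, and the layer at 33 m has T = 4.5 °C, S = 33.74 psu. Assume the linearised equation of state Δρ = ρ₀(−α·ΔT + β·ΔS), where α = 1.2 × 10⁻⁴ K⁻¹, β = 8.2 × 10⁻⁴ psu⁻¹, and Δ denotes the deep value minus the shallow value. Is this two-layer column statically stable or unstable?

stable

ΔT = 4.5 − 10.0 = -5.5 K and ΔS = 33.74 − 28.50 = +5.24 psu (deep − shallow).
−αΔT = 6.60 × 10⁻⁴; βΔS = 4.2968 × 10⁻³; sum Δρ/ρ₀ = 4.9568 × 10⁻³.
Δρ/ρ₀ > 0, so Δρ > 0: deeper water is denser → statically stable.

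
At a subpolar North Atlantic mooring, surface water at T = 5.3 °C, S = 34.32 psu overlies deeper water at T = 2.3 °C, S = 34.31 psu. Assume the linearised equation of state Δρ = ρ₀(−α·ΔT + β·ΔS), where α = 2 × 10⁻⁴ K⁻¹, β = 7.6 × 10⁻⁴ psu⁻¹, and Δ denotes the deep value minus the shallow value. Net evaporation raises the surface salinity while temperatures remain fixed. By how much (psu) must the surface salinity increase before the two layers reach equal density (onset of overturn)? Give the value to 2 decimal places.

0.78 psu

Neutral buoyancy requires −α(T_deep − T_surf) + β(S_deep − S_surf′) = 0.
S_surf′ = S_deep − (α/β)·ΔT = 34.31 − (2 × 10⁻⁴/7.6 × 10⁻⁴)·(-3.0) = 35.0995 psu.
Increase required: 35.0995 − 34.32 = 0.7795 psu.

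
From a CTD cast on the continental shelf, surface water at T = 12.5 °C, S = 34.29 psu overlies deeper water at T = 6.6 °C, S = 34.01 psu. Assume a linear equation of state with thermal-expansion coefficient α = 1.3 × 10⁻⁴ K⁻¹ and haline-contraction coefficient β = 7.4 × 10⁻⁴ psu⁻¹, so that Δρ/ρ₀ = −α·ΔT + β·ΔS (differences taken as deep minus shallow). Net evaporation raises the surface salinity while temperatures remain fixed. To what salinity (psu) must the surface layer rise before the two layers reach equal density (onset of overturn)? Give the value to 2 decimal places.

35.05 psu

Neutral buoyancy requires −α(T_deep − T_surf) + β(S_deep − S_surf′) = 0.
S_surf′ = S_deep − (α/β)·ΔT = 34.01 − (1.3 × 10⁻⁴/7.4 × 10⁻⁴)·(-5.9) = 35.0465 psu.
Increase required: 35.0465 − 34.29 = 0.7565 psu.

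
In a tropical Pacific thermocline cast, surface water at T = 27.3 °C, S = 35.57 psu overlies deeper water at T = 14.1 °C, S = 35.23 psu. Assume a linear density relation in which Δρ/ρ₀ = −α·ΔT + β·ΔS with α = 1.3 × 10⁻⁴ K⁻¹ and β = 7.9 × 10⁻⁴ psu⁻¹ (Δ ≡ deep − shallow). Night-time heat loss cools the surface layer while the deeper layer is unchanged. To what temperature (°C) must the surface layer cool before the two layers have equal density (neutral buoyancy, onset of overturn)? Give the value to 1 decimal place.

16.2 °C

Neutral buoyancy requires Δρ = 0, i.e. −α(T_deep − T_surf′) + β(S_deep − S_surf) = 0.
T_surf′ = T_deep − (β/α)·ΔS = 14.1 − (7.9 × 10⁻⁴/1.3 × 10⁻⁴)·(-0.34) = 16.166 °C.
Cooling required: 27.3 − (16.166) = 11.134 °C.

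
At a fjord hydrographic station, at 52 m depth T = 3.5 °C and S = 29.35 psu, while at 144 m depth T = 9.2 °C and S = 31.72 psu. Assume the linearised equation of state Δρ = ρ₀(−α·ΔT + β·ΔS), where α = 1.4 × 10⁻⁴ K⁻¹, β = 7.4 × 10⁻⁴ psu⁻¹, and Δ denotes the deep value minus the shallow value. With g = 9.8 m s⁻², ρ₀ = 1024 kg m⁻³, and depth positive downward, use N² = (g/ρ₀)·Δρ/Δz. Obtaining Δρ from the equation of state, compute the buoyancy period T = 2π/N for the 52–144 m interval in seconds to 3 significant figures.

623 s

ΔT = +5.7 K, ΔS = +2.37 psu (deep − shallow).
Δρ/ρ₀ = −αΔT + βΔS = -7.98 × 10⁻⁴ + 1.7538 × 10⁻³ = 9.558 × 10⁻⁴, so Δρ ≈ 0.9787 kg m⁻³.
N² = (g/ρ₀)·Δρ/Δz = g·(Δρ/ρ₀)/Δz = 9.8 × 9.558 × 10⁻⁴ / 92 = 1.0181 × 10⁻⁴ s⁻².
N = √(1.0181 × 10⁻⁴) = 0.010090 rad s⁻¹ → T = 2π/N = 622.71 s ≈ 623 s.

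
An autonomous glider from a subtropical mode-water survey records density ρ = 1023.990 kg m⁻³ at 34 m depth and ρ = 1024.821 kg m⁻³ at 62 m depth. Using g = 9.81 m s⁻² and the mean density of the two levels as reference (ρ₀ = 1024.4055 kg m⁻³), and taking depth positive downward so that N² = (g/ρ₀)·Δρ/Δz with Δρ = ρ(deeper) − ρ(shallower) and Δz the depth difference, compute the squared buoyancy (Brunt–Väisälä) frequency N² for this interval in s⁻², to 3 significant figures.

Δρ = 1024.821 − 1023.990 = 0.831 kg m⁻³ over Δz = 62 − 34 = 28 m.
N² = (9.81/1024.4055) × (0.831/28) = 2.8421 × 10⁻⁴ s⁻² ≈ 2.84 × 10⁻⁴ s⁻².

2.84 × 10⁻⁴ s⁻²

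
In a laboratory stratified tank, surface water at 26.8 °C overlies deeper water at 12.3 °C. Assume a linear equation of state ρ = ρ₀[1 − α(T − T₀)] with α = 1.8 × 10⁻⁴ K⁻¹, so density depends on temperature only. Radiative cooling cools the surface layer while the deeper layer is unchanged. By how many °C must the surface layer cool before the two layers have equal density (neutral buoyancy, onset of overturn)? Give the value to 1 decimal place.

14.5 °C

With temperature the only control, equal density requires T_surf′ = T_deep.
T_surf′ = 12.3 °C.
Cooling required: 26.8 − 12.3 = 14.5 °C.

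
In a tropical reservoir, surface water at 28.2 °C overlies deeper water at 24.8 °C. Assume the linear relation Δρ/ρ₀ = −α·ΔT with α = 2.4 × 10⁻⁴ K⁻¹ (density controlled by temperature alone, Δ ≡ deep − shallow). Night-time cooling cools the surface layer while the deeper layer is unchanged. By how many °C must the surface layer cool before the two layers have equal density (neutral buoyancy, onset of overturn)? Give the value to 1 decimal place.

With temperature the only control, equal density requires T_surf′ = T_deep.
T_surf′ = 24.8 °C.
Cooling required: 28.2 − 24.8 = 3.4 °C.

3.4 °C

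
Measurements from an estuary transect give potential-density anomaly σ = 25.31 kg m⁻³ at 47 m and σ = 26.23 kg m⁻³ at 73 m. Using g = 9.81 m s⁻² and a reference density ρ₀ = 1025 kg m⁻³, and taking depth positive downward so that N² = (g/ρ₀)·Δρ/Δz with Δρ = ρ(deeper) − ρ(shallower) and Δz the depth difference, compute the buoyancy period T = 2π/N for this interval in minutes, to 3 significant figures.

5.69 min

Δρ = 1026.23 − 1025.31 = 0.92 kg m⁻³ over Δz = 73 − 47 = 26 m.
N² = (9.81/1025) × (0.92/26) = 3.3866 × 10⁻⁴ s⁻².
N = √(3.3866 × 10⁻⁴) = 0.018403 rad s⁻¹, so T = 2π/N = 341.42 s = 5.6903 min ≈ 5.69 min.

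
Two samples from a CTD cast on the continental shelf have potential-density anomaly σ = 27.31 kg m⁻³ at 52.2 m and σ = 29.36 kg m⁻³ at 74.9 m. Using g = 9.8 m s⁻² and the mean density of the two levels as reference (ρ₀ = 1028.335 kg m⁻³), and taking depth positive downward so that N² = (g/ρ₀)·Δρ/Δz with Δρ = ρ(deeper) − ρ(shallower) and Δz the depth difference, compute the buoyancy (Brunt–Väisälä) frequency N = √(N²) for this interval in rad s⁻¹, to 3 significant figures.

0.0293 rad s⁻¹

Δρ = 1029.36 − 1027.31 = 2.05 kg m⁻³ over Δz = 74.9 − 52.2 = 22.7 m.
N² = (9.8/1028.335) × (2.05/22.7) = 8.6064 × 10⁻⁴ s⁻².
N = √(8.6064 × 10⁻⁴) = 0.029337 rad s⁻¹ ≈ 0.0293 rad s⁻¹.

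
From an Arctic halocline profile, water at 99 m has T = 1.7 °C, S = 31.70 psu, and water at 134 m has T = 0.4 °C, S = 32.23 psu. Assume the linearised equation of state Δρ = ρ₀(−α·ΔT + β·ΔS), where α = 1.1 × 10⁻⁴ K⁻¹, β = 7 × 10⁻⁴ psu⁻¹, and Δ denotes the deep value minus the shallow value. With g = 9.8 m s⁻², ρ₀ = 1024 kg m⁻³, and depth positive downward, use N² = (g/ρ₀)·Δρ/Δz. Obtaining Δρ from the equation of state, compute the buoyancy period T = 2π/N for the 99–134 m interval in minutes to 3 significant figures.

8.73 min

ΔT = -1.3 K, ΔS = +0.53 psu (deep − shallow).
Δρ/ρ₀ = −αΔT + βΔS = 1.43 × 10⁻⁴ + 3.71 × 10⁻⁴ = 5.14 × 10⁻⁴, so Δρ ≈ 0.5263 kg m⁻³.
N² = (g/ρ₀)·Δρ/Δz = g·(Δρ/ρ₀)/Δz = 9.8 × 5.14 × 10⁻⁴ / 35 = 1.4392 × 10⁻⁴ s⁻².
N = √(1.4392 × 10⁻⁴) = 0.011997 rad s⁻¹ → T = 2π/N = 523.73 s = 8.7288 min ≈ 8.73 min.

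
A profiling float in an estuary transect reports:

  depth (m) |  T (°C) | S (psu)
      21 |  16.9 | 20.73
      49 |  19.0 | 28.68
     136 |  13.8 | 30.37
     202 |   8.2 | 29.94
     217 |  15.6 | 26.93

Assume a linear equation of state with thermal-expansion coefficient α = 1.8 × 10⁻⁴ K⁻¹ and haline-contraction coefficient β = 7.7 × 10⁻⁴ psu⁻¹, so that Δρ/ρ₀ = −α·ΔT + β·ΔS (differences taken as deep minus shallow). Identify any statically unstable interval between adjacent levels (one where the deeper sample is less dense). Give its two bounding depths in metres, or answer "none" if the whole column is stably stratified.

Evaluate Δρ/ρ₀ = −αΔT + βΔS across each adjacent pair:
  21–49 m: −αΔT+βΔS = −(1.8 × 10⁻⁴)(+2.1)+(7.7 × 10⁻⁴)(+7.95) = 5.7 × 10⁻³ → stable
  49–136 m: −αΔT+βΔS = −(1.8 × 10⁻⁴)(-5.2)+(7.7 × 10⁻⁴)(+1.69) = 2.2 × 10⁻³ → stable
  136–202 m: −αΔT+βΔS = −(1.8 × 10⁻⁴)(-5.6)+(7.7 × 10⁻⁴)(-0.43) = 6.8 × 10⁻⁴ → stable
  202–217 m: −αΔT+βΔS = −(1.8 × 10⁻⁴)(+7.4)+(7.7 × 10⁻⁴)(-3.01) = -3.6 × 10⁻³ → UNSTABLE
The 202–217 m interval has Δρ < 0: lighter water underlies denser water.

202–217 m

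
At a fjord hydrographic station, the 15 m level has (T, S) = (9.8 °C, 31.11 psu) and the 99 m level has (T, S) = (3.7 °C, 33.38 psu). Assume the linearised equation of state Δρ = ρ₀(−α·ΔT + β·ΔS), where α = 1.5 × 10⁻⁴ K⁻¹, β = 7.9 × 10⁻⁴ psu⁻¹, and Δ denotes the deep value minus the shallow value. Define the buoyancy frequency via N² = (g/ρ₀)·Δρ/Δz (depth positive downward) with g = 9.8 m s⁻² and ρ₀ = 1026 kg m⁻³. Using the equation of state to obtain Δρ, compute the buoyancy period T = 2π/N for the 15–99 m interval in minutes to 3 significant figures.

5.89 min

ΔT = -6.1 K, ΔS = +2.27 psu (deep − shallow).
Δρ/ρ₀ = −αΔT + βΔS = 9.15 × 10⁻⁴ + 1.7933 × 10⁻³ = 2.7083 × 10⁻³, so Δρ ≈ 2.779 kg m⁻³.
N² = (g/ρ₀)·Δρ/Δz = g·(Δρ/ρ₀)/Δz = 9.8 × 2.7083 × 10⁻³ / 84 = 3.1597 × 10⁻⁴ s⁻².
N = √(3.1597 × 10⁻⁴) = 0.017776 rad s⁻¹ → T = 2π/N = 353.46 s = 5.8910 min ≈ 5.89 min.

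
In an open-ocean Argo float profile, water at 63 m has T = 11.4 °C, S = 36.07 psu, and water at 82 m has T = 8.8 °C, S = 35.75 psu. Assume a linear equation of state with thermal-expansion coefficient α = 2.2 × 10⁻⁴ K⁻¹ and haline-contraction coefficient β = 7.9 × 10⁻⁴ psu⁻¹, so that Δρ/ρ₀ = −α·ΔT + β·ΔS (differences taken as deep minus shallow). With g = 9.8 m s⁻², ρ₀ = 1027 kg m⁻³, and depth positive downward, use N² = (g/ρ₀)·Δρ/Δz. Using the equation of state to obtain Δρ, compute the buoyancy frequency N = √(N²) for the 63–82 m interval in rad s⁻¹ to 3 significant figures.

ΔT = -2.6 K, ΔS = -0.32 psu (deep − shallow).
Δρ/ρ₀ = −αΔT + βΔS = 5.72 × 10⁻⁴ − 2.528 × 10⁻⁴ = 3.192 × 10⁻⁴, so Δρ ≈ 0.3278 kg m⁻³.
N² = (g/ρ₀)·Δρ/Δz = g·(Δρ/ρ₀)/Δz = 9.8 × 3.192 × 10⁻⁴ / 19 = 1.6464 × 10⁻⁴ s⁻².
N = √(1.6464 × 10⁻⁴) = 0.012831 rad s⁻¹ ≈ 0.0128 rad s⁻¹.

0.0128 rad s⁻¹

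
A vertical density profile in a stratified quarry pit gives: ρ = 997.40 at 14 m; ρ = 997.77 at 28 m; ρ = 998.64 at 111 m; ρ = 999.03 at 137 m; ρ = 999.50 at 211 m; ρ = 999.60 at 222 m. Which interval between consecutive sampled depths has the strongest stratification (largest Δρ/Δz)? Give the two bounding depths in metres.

14–28 m

Compute the density gradient over each adjacent pair:
  14–28 m: Δρ/Δz = 0.37/14 = 0.026 kg m⁻⁴
  28–111 m: Δρ/Δz = 0.87/83 = 0.010 kg m⁻⁴
  111–137 m: Δρ/Δz = 0.39/26 = 0.015 kg m⁻⁴
  137–211 m: Δρ/Δz = 0.47/74 = 6.4 × 10⁻³ kg m⁻⁴
  211–222 m: Δρ/Δz = 0.10/11 = 9.1 × 10⁻³ kg m⁻⁴
The largest gradient is in the 14–28 m interval — the pycnocline.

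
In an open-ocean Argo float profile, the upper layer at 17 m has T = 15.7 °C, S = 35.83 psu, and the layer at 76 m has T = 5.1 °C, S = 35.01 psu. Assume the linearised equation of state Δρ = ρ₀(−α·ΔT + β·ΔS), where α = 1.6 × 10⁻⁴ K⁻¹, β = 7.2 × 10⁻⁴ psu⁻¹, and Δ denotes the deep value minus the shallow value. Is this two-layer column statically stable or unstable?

stable

ΔT = 5.1 − 15.7 = -10.6 K and ΔS = 35.01 − 35.83 = -0.82 psu (deep − shallow).
−αΔT = 1.696 × 10⁻³; βΔS = -5.904 × 10⁻⁴; sum Δρ/ρ₀ = 1.1056 × 10⁻³.
Δρ/ρ₀ > 0, so Δρ > 0: deeper water is denser → statically stable.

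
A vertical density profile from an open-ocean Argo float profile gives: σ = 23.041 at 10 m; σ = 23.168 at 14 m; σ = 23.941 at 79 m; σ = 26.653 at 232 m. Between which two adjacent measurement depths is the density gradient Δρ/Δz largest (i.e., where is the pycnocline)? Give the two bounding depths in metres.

Compute the density gradient over each adjacent pair:
  10–14 m: Δρ/Δz = 0.127/4 = 0.032 kg m⁻⁴
  14–79 m: Δρ/Δz = 0.773/65 = 0.012 kg m⁻⁴
  79–232 m: Δρ/Δz = 2.712/153 = 0.018 kg m⁻⁴
The largest gradient is in the 10–14 m interval — the pycnocline.

10–14 m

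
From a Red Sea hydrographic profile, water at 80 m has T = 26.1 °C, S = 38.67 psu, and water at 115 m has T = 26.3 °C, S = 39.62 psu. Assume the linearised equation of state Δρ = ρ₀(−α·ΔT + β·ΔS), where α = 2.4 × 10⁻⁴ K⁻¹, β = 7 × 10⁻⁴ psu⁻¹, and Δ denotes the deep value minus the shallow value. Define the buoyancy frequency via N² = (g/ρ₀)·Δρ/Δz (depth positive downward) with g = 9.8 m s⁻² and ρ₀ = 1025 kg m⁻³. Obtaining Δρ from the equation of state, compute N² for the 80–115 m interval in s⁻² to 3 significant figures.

1.73 × 10⁻⁴ s⁻²

ΔT = +0.2 K, ΔS = +0.95 psu (deep − shallow).
Δρ/ρ₀ = −αΔT + βΔS = -4.80 × 10⁻⁵ + 6.65 × 10⁻⁴ = 6.17 × 10⁻⁴, so Δρ ≈ 0.6324 kg m⁻³.
N² = (g/ρ₀)·Δρ/Δz = g·(Δρ/ρ₀)/Δz = 9.8 × 6.17 × 10⁻⁴ / 35 = 1.7276 × 10⁻⁴ s⁻² ≈ 1.73 × 10⁻⁴ s⁻².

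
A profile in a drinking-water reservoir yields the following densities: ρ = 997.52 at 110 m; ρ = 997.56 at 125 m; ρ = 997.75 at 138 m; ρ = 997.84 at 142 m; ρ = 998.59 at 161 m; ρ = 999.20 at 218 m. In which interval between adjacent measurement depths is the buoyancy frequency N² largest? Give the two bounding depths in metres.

Compute the density gradient over each adjacent pair:
  110–125 m: Δρ/Δz = 0.04/15 = 2.7 × 10⁻³ kg m⁻⁴
  125–138 m: Δρ/Δz = 0.19/13 = 0.015 kg m⁻⁴
  138–142 m: Δρ/Δz = 0.09/4 = 0.022 kg m⁻⁴
  142–161 m: Δρ/Δz = 0.75/19 = 0.039 kg m⁻⁴
  161–218 m: Δρ/Δz = 0.61/57 = 0.011 kg m⁻⁴
The largest gradient is in the 142–161 m interval — the pycnocline.

142–161 m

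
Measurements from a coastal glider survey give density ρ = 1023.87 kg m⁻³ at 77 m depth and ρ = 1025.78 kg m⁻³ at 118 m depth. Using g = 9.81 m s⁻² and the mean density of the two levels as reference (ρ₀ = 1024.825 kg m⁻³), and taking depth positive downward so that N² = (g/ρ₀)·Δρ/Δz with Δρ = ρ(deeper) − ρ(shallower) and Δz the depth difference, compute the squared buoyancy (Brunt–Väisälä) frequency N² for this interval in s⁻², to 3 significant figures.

4.46 × 10⁻⁴ s⁻²

Δρ = 1025.78 − 1023.87 = 1.91 kg m⁻³ over Δz = 118 − 77 = 41 m.
N² = (9.81/1024.825) × (1.91/41) = 4.4593 × 10⁻⁴ s⁻² ≈ 4.46 × 10⁻⁴ s⁻².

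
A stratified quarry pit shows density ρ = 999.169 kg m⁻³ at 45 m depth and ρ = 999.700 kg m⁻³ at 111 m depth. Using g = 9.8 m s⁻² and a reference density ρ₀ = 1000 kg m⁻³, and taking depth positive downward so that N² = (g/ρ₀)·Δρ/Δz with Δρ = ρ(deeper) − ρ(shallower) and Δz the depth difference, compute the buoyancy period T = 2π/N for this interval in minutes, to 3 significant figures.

Δρ = 999.700 − 999.169 = 0.531 kg m⁻³ over Δz = 111 − 45 = 66 m.
N² = (9.8/1000) × (0.531/66) = 7.8845 × 10⁻⁵ s⁻².
N = √(7.8845 × 10⁻⁵) = 8.8795 × 10⁻³ rad s⁻¹, so T = 2π/N = 707.61 s = 11.793 min ≈ 11.8 min.
Since Δρ > 0 the layer is stably stratified.

11.8 min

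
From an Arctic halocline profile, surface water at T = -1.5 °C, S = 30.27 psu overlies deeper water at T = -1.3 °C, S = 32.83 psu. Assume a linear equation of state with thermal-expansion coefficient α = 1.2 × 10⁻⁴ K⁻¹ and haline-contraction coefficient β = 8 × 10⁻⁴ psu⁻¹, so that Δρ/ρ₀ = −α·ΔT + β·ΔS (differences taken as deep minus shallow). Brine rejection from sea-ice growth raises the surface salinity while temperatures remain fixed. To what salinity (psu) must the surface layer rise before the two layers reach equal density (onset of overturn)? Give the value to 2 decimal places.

32.80 psu

Neutral buoyancy requires −α(T_deep − T_surf) + β(S_deep − S_surf′) = 0.
S_surf′ = S_deep − (α/β)·ΔT = 32.83 − (1.2 × 10⁻⁴/8 × 10⁻⁴)·(+0.2) = 32.8000 psu.
Increase required: 32.8000 − 30.27 = 2.5300 psu.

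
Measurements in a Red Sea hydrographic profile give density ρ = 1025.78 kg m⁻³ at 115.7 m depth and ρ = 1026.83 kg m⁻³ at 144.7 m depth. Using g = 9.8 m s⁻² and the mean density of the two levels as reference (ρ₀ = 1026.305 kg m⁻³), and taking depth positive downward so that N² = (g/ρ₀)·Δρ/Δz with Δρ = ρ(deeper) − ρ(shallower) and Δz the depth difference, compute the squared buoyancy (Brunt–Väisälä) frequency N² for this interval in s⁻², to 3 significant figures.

Δρ = 1026.83 − 1025.78 = 1.05 kg m⁻³ over Δz = 144.7 − 115.7 = 29 m.
N² = (9.8/1026.305) × (1.05/29) = 3.4573 × 10⁻⁴ s⁻² ≈ 3.46 × 10⁻⁴ s⁻².
Since Δρ > 0 the layer is stably stratified.

3.46 × 10⁻⁴ s⁻²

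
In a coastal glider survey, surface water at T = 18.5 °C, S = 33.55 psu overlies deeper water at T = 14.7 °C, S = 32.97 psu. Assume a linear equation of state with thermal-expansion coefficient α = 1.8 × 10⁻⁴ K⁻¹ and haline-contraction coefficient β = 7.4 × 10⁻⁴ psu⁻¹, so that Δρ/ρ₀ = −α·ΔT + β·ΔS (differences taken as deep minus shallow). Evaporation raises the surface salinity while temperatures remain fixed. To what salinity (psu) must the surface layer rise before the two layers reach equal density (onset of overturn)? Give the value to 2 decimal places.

Neutral buoyancy requires −α(T_deep − T_surf) + β(S_deep − S_surf′) = 0.
S_surf′ = S_deep − (α/β)·ΔT = 32.97 − (1.8 × 10⁻⁴/7.4 × 10⁻⁴)·(-3.8) = 33.8943 psu.
Increase required: 33.8943 − 33.55 = 0.3443 psu.

33.89 psu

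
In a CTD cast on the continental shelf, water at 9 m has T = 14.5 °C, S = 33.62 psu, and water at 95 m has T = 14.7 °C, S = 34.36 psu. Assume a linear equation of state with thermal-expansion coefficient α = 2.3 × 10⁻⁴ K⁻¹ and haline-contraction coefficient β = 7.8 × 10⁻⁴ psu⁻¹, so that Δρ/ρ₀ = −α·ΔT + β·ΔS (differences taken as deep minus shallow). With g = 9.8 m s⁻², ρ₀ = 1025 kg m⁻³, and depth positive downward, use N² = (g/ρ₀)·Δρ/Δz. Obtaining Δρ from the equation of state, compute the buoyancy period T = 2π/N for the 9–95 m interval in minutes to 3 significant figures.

13.5 min

ΔT = +0.2 K, ΔS = +0.74 psu (deep − shallow).
Δρ/ρ₀ = −αΔT + βΔS = -4.60 × 10⁻⁵ + 5.772 × 10⁻⁴ = 5.312 × 10⁻⁴, so Δρ ≈ 0.5445 kg m⁻³.
N² = (g/ρ₀)·Δρ/Δz = g·(Δρ/ρ₀)/Δz = 9.8 × 5.312 × 10⁻⁴ / 86 = 6.0532 × 10⁻⁵ s⁻².
N = √(6.0532 × 10⁻⁵) = 7.7802 × 10⁻³ rad s⁻¹ → T = 2π/N = 807.59 s = 13.460 min ≈ 13.5 min.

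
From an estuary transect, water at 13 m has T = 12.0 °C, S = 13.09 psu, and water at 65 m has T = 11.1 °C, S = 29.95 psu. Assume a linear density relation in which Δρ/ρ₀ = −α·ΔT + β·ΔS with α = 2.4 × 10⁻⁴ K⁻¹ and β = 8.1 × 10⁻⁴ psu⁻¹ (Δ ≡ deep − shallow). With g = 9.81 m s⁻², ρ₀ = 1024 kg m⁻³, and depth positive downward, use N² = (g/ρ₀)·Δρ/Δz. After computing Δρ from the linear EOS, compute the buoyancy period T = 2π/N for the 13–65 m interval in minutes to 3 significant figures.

ΔT = -0.9 K, ΔS = +16.86 psu (deep − shallow).
Δρ/ρ₀ = −αΔT + βΔS = 2.16 × 10⁻⁴ + 0.0136566 = 0.0138726, so Δρ ≈ 14.21 kg m⁻³.
N² = (g/ρ₀)·Δρ/Δz = g·(Δρ/ρ₀)/Δz = 9.81 × 0.0138726 / 52 = 2.6171 × 10⁻³ s⁻².
N = √(2.6171 × 10⁻³) = 0.051158 rad s⁻¹ → T = 2π/N = 122.82 s = 2.0470 min ≈ 2.05 min.

2.05 min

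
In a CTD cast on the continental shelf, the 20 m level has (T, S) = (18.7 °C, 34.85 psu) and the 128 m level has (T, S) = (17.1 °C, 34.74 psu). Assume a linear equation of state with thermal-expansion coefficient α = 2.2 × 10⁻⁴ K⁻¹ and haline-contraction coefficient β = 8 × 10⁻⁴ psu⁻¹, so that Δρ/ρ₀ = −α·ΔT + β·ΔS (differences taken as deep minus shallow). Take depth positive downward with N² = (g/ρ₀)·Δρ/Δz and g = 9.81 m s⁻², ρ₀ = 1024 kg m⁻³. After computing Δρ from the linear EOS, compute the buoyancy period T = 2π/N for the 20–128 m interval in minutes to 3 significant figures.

ΔT = -1.6 K, ΔS = -0.11 psu (deep − shallow).
Δρ/ρ₀ = −αΔT + βΔS = 3.52 × 10⁻⁴ − 8.80 × 10⁻⁵ = 2.64 × 10⁻⁴, so Δρ ≈ 0.2703 kg m⁻³.
N² = (g/ρ₀)·Δρ/Δz = g·(Δρ/ρ₀)/Δz = 9.81 × 2.64 × 10⁻⁴ / 108 = 2.3980 × 10⁻⁵ s⁻².
N = √(2.3980 × 10⁻⁵) = 4.8969 × 10⁻³ rad s⁻¹ → T = 2π/N = 1.2831 × 10³ s = 21.385 min ≈ 21.4 min.

21.4 min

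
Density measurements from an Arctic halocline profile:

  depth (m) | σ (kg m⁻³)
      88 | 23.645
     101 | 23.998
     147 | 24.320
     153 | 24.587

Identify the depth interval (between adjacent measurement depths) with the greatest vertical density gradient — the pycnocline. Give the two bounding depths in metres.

147–153 m

Compute the density gradient over each adjacent pair:
  88–101 m: Δρ/Δz = 0.353/13 = 0.027 kg m⁻⁴
  101–147 m: Δρ/Δz = 0.322/46 = 7.0 × 10⁻³ kg m⁻⁴
  147–153 m: Δρ/Δz = 0.267/6 = 0.045 kg m⁻⁴
The largest gradient is in the 147–153 m interval — the pycnocline.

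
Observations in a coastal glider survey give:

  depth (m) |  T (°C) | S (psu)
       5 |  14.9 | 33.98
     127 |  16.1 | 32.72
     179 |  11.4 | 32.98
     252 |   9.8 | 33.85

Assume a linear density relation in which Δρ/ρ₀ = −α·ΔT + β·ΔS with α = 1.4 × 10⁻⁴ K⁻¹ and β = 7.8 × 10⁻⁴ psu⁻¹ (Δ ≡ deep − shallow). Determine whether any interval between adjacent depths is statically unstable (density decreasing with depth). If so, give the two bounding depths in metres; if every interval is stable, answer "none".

5–127 m

Evaluate Δρ/ρ₀ = −αΔT + βΔS across each adjacent pair:
  5–127 m: −αΔT+βΔS = −(1.4 × 10⁻⁴)(+1.2)+(7.8 × 10⁻⁴)(-1.26) = -1.2 × 10⁻³ → UNSTABLE
  127–179 m: −αΔT+βΔS = −(1.4 × 10⁻⁴)(-4.7)+(7.8 × 10⁻⁴)(+0.26) = 8.6 × 10⁻⁴ → stable
  179–252 m: −αΔT+βΔS = −(1.4 × 10⁻⁴)(-1.6)+(7.8 × 10⁻⁴)(+0.87) = 9.0 × 10⁻⁴ → stable
The 5–127 m interval has Δρ < 0: lighter water underlies denser water.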